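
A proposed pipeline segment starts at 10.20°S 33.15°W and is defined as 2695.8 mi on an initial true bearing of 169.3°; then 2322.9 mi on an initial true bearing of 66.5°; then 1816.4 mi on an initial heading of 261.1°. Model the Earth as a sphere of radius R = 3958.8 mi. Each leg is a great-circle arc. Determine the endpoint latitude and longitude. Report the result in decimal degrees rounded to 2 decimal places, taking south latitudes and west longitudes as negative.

latitude -29.07°, longitude -17.84°

Apply the spherical direct solution leg by leg, carrying full precision between legs.
Leg 1: from (-10.20°, -33.15°), δ = 2695.8/3958.8 = 0.680964 rad, θ = 169.3° → φ = -48.28°, λ = -23.03°.
Leg 2: from (-48.28°, -23.03°), δ = 2322.9/3958.8 = 0.586769 rad, θ = 66.5° → φ = -28.34°, λ = 12.20°.
Leg 3: from (-28.34°, 12.20°), δ = 1816.4/3958.8 = 0.458826 rad, θ = 261.1° → φ = -29.07°, λ = -17.84°.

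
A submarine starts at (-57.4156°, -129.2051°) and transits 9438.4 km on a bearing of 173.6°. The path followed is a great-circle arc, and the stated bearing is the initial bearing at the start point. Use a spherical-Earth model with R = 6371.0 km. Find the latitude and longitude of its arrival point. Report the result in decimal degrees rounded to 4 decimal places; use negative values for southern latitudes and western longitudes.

Central angle δ = d/R = 1.481463 rad.
Start latitude φ₁ = -1.002091 rad; initial bearing θ = 3.029892 rad.
Applying the spherical law of cosines for sides, sin φ₂ = sin φ₁ cos δ + cos φ₁ sin δ cos θ = -0.608223, so φ₂ = -37.4611°.
Then Δλ = atan2(0.059791, -0.423274) = 3.001262 rad, from sin θ sin δ cos φ₁ over cos δ − sin φ₁ sin φ₂.
λ₂ = -129.2051° + 171.9596° = 42.7545°.

latitude -37.4611°, longitude 42.7545°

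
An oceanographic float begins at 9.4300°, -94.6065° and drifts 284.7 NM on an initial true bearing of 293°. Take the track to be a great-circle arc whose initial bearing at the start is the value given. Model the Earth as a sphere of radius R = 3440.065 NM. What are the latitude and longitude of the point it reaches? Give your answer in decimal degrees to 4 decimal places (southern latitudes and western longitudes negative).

latitude 11.2532°, longitude -99.0563°

δ = 284.7/3440.065 = 0.082760 rad (4.7418°).
Converting: φ₁ = 0.164585 rad, θ = 5.113815 rad.
Destination latitude: φ₂ = arcsin( sin φ₁ cos δ + cos φ₁ sin δ cos θ ) = arcsin(0.195145) = 11.2532°.
For the longitude increment, Δλ = atan2( sin θ sin δ cos φ₁, cos δ − sin φ₁ sin φ₂ ) = atan2(-0.075066, 0.964604) = -4.4498°.
λ₂ = λ₁ + Δλ = -99.0563°.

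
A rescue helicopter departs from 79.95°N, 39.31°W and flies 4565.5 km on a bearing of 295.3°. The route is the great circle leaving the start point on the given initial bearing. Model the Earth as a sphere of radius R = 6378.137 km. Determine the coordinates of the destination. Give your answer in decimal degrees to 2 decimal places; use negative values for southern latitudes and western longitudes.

The arc subtends δ = 4565.5/6378.137 = 0.715805 rad at the centre.
Converting: φ₁ = 1.395391 rad, θ = 5.153957 rad.
Applying the spherical law of cosines for sides, sin φ₂ = sin φ₁ cos δ + cos φ₁ sin δ cos θ = 0.791927, so φ₂ = 52.37°.
Then Δλ = atan2(-0.103532, -0.025210) = -1.809645 rad, from sin θ sin δ cos φ₁ over cos δ − sin φ₁ sin φ₂.
λ₂ = -39.31° + -103.69° = -143.00°.

latitude 52.37°, longitude -143.00°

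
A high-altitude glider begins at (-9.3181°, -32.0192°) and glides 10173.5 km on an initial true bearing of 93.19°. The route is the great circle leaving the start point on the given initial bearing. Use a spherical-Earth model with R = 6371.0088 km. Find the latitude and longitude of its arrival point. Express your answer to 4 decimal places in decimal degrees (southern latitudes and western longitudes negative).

δ = 10173.5/6371.0088 = 1.596843 rad (91.4924°).
Converting: φ₁ = -0.162632 rad, θ = 1.626472 rad.
Applying the spherical law of cosines for sides, sin φ₂ = sin φ₁ cos δ + cos φ₁ sin δ cos θ = -0.050677, so φ₂ = -2.9048°.
For the longitude increment, Δλ = atan2( sin θ sin δ cos φ₁, cos δ − sin φ₁ sin φ₂ ) = atan2(0.984941, -0.034249) = 91.9915°.
λ₂ = -32.0192° + 91.9915° = 59.9723°.

latitude -2.9048°, longitude 59.9723°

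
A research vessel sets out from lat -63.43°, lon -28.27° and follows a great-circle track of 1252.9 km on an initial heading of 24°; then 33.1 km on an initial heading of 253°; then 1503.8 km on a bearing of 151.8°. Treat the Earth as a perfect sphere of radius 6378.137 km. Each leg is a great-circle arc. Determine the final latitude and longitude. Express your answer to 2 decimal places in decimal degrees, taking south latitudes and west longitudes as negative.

latitude -64.19°, longitude -6.50°

Apply the spherical direct solution leg by leg, carrying full precision between legs.
Leg 1: from (-63.43°, -28.27°), δ = 1252.9/6378.137 = 0.196437 rad, θ = 24° → φ = -52.89°, λ = -20.71°.
Leg 2: from (-52.89°, -20.71°), δ = 33.1/6378.137 = 0.005190 rad, θ = 253° → φ = -52.97°, λ = -21.18°.
Leg 3: from (-52.97°, -21.18°), δ = 1503.8/6378.137 = 0.235774 rad, θ = 151.8° → φ = -64.19°, λ = -6.50°.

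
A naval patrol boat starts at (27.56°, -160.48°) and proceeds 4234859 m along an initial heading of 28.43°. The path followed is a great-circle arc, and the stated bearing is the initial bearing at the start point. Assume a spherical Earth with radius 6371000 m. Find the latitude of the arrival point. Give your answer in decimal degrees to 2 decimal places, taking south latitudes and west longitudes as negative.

δ = 4234859/6371000 = 0.664709 rad (38.0850°).
Converting: φ₁ = 0.481013 rad, θ = 0.496197 rad.
sin φ₂ = sin φ₁ cos δ + cos φ₁ sin δ cos θ = (0.462677)(0.787097) + (0.886527)(0.616830)(0.879399) = 0.845059
φ₂ = asin(0.845059) = 1.006676 rad = 57.68°.
For the longitude increment, Δλ = atan2( sin θ sin δ cos φ₁, cos δ − sin φ₁ sin φ₂ ) = atan2(0.260340, 0.396107) = 33.31°.
λ₂ = λ₁ + Δλ = -127.17°.

latitude 57.68°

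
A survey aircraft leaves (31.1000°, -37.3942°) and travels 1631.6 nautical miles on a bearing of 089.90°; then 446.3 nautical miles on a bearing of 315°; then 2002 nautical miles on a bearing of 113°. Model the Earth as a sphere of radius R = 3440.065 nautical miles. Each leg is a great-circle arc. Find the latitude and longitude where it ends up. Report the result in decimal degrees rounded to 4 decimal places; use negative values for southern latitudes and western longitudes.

Apply the spherical direct solution leg by leg, carrying full precision between legs.
Leg 1: from (31.1000°, -37.3942°), δ = 1631.6/3440.065 = 0.474293 rad, θ = 89.9° → φ = 27.3999°, λ = -6.4356°.
Leg 2: from (27.3999°, -6.4356°), δ = 446.3/3440.065 = 0.129736 rad, θ = 315° → φ = 32.5169°, λ = -12.6637°.
Leg 3: from (32.5169°, -12.6637°), δ = 2002/3440.065 = 0.581966 rad, θ = 113° → φ = 15.5427°, λ = 19.0164°.

latitude 15.5427°, longitude 19.0164°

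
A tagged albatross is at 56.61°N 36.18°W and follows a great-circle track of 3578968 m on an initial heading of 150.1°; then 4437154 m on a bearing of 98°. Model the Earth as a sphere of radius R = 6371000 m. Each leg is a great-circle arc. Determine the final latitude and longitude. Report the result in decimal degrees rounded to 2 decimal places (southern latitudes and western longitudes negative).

latitude 15.52°, longitude 22.39°

Apply the spherical direct solution leg by leg, carrying full precision between legs.
Leg 1: from (56.61°, -36.18°), δ = 3578968/6371000 = 0.561759 rad, θ = 150.1° → φ = 26.90°, λ = -18.86°.
Leg 2: from (26.90°, -18.86°), δ = 4437154/6371000 = 0.696461 rad, θ = 98° → φ = 15.52°, λ = 22.39°.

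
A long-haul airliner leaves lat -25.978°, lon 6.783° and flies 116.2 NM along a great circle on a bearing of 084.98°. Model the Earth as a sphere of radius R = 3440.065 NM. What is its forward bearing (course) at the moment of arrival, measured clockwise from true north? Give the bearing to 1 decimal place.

Central angle δ = d/R = 0.033778 rad.
With φ₁ = -25.978° = -0.453402 rad and θ = 84.98° = 1.483181 rad:
Applying the spherical law of cosines for sides, sin φ₂ = sin φ₁ cos δ + cos φ₁ sin δ cos θ = -0.435120, so φ₂ = -25.793°.
For the longitude increment, Δλ = atan2( sin θ sin δ cos φ₁, cos δ − sin φ₁ sin φ₂ ) = atan2(0.030243, 0.808836) = 2.141°.
λ₂ = λ₁ + Δλ = 8.924°.
The forward bearing on arrival equals the back-azimuth from the destination plus 180°.
Back-azimuth from P₂ (-25.8°, 8.9°) to P₁ (-26.0°, 6.8°), with Δλ' = λ₁ − λ₂ = -2.1°: atan2( sin Δλ' cos φ₁ , cos φ₂ sin φ₁ − sin φ₂ cos φ₁ cos Δλ' ) = 264.0°.
Final bearing = (264.0° + 180°) mod 360° = 84.0°.

final bearing 84.0°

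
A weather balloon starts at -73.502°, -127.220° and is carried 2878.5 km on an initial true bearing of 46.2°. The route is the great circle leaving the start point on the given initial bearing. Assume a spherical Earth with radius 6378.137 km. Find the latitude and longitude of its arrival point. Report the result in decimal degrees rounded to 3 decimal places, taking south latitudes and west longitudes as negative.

The arc subtends δ = 2878.5/6378.137 = 0.451307 rad at the centre.
Converting: φ₁ = -1.282852 rad, θ = 0.806342 rad.
sin φ₂ = sin φ₁ cos δ + cos φ₁ sin δ cos θ = (-0.958830)(0.899878) + (0.283982)(0.436142)(0.692143) = -0.777103
φ₂ = asin(-0.777103) = -0.890050 rad = -50.996°.
Then Δλ = atan2(0.089395, 0.154768) = 0.523789 rad, from sin θ sin δ cos φ₁ over cos δ − sin φ₁ sin φ₂.
λ₂ = λ₁ + Δλ = -97.209°.

latitude -50.996°, longitude -97.209°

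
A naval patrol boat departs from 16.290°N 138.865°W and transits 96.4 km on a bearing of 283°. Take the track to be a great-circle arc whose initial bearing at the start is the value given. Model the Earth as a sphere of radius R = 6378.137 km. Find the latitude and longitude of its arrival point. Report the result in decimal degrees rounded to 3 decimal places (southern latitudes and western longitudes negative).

The arc subtends δ = 96.4/6378.137 = 0.015114 rad at the centre.
With φ₁ = 16.290° = 0.284314 rad and θ = 283° = 4.939282 rad:
Destination latitude: φ₂ = arcsin( sin φ₁ cos δ + cos φ₁ sin δ cos θ ) = arcsin(0.283730) = 16.483°.
Then Δλ = atan2(-0.014135, 0.920300) = -0.015358 rad, from sin θ sin δ cos φ₁ over cos δ − sin φ₁ sin φ₂.
λ₂ = -138.865° + -0.880° = -139.745°.

latitude 16.483°, longitude -139.745°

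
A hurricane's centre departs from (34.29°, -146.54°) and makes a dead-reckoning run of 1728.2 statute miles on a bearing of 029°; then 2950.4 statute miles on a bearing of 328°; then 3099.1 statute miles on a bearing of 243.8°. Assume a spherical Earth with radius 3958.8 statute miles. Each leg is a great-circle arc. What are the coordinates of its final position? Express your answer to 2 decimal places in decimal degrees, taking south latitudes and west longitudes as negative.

Apply the spherical direct solution leg by leg, carrying full precision between legs.
Leg 1: from (34.29°, -146.54°), δ = 1728.2/3958.8 = 0.436546 rad, θ = 29° → φ = 54.69°, λ = -125.77°.
Leg 2: from (54.69°, -125.77°), δ = 2950.4/3958.8 = 0.745276 rad, θ = 328° → φ = 68.77°, λ = 137.16°.
Leg 3: from (68.77°, 137.16°), δ = 3099.1/3958.8 = 0.782838 rad, θ = 243.8° → φ = 33.23°, λ = 88.00°.

latitude 33.23°, longitude 88.00°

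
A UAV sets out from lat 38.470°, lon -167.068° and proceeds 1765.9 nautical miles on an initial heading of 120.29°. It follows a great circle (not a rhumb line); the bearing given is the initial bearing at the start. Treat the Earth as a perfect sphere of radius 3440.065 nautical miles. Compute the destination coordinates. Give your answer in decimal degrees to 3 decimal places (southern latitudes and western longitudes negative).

Central angle δ = d/R = 0.513333 rad.
Converting: φ₁ = 0.671428 rad, θ = 2.099457 rad.
Destination latitude: φ₂ = arcsin( sin φ₁ cos δ + cos φ₁ sin δ cos θ ) = arcsin(0.347997) = 20.365°.
Then Δλ = atan2(0.331997, 0.654622) = 0.469359 rad, from sin θ sin δ cos φ₁ over cos δ − sin φ₁ sin φ₂.
λ₂ = λ₁ + Δλ = -140.176°.

latitude 20.365°, longitude -140.176°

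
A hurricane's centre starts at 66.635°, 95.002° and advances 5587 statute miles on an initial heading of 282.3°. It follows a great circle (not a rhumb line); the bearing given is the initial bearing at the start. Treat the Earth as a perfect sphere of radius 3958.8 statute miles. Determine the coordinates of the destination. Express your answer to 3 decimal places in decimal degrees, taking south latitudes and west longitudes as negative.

latitude 13.251°, longitude -2.678°

The arc subtends δ = 5587/3958.8 = 1.411286 rad at the centre.
Start latitude φ₁ = 1.163000 rad; initial bearing θ = 4.927064 rad.
sin φ₂ = sin φ₁ cos δ + cos φ₁ sin δ cos θ = (0.917997)(0.158835) + (0.396587)(0.987305)(0.213030) = 0.229222
φ₂ = asin(0.229222) = 0.231279 rad = 13.251°.
Δλ = atan2( sin θ sin δ cos φ₁ , cos δ − sin φ₁ sin φ₂ ) = atan2(-0.382565, -0.051591) = -1.704843 rad = -97.680°.
λ₂ = 95.002° + -97.680° = -2.678°.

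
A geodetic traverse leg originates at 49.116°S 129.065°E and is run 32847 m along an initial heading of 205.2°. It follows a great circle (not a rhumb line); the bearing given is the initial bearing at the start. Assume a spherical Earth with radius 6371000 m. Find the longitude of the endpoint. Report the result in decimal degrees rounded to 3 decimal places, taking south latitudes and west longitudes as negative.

longitude 128.872°

δ = 32847/6371000 = 0.005156 rad (0.2954°).
Start latitude φ₁ = -0.857236 rad; initial bearing θ = 3.581416 rad.
Applying the spherical law of cosines for sides, sin φ₂ = sin φ₁ cos δ + cos φ₁ sin δ cos θ = -0.759080, so φ₂ = -49.383°.
For the longitude increment, Δλ = atan2( sin θ sin δ cos φ₁, cos δ − sin φ₁ sin φ₂ ) = atan2(-0.001437, 0.426095) = -0.193°.
Hence λ₂ = 129.065° + -0.193° = 128.872°.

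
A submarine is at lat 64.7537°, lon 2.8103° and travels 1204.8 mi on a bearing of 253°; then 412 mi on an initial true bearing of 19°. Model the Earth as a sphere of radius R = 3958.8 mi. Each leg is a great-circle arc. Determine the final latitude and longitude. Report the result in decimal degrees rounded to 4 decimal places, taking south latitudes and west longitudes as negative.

latitude 61.2248°, longitude -23.6781°

Apply the spherical direct solution leg by leg, carrying full precision between legs.
Leg 1: from (64.7537°, 2.8103°), δ = 1204.8/3958.8 = 0.304335 rad, θ = 253° → φ = 55.6444°, λ = -27.7070°.
Leg 2: from (55.6444°, -27.7070°), δ = 412/3958.8 = 0.104072 rad, θ = 19° → φ = 61.2248°, λ = -23.6781°.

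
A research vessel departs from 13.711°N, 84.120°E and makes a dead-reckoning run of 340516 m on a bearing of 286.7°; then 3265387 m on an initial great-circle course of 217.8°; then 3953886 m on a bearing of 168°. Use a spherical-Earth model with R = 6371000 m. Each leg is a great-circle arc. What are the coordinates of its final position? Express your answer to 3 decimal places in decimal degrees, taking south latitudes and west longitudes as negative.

Apply the spherical direct solution leg by leg, carrying full precision between legs.
Leg 1: from (13.711°, 84.120°), δ = 340516/6371000 = 0.053448 rad, θ = 286.7° → φ = 14.572°, λ = 81.089°.
Leg 2: from (14.572°, 81.089°), δ = 3265387/6371000 = 0.512539 rad, θ = 217.8° → φ = -8.960°, λ = 63.375°.
Leg 3: from (-8.960°, 63.375°), δ = 3953886/6371000 = 0.620607 rad, θ = 168° → φ = -43.518°, λ = 72.973°.

latitude -43.518°, longitude 72.973°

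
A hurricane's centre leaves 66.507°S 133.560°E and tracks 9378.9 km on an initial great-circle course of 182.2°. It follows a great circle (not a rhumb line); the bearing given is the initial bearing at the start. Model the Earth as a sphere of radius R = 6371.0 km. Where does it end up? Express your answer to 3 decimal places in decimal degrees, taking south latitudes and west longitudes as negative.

latitude -29.127°, longitude -43.934°

The arc subtends δ = 9378.9/6371 = 1.472124 rad at the centre.
Converting: φ₁ = -1.160766 rad, θ = 3.179990 rad.
Applying the spherical law of cosines for sides, sin φ₂ = sin φ₁ cos δ + cos φ₁ sin δ cos θ = -0.486752, so φ₂ = -29.127°.
For the longitude increment, Δλ = atan2( sin θ sin δ cos φ₁, cos δ − sin φ₁ sin φ₂ ) = atan2(-0.015228, -0.347892) = -177.494°.
λ₂ = 133.560° + -177.494° = -43.934°.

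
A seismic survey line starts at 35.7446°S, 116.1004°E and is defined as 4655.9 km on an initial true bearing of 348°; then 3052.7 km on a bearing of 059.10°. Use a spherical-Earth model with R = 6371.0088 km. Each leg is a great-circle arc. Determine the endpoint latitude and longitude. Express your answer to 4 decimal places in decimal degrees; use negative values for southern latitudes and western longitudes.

latitude 18.6566°, longitude 132.7661°

Apply the spherical direct solution leg by leg, carrying full precision between legs.
Leg 1: from (-35.7446°, 116.1004°), δ = 4655.9/6371.0088 = 0.730795 rad, θ = 348° → φ = 5.4451°, λ = 108.0871°.
Leg 2: from (5.4451°, 108.0871°), δ = 3052.7/6371.0088 = 0.479155 rad, θ = 59.1° → φ = 18.6566°, λ = 132.7661°.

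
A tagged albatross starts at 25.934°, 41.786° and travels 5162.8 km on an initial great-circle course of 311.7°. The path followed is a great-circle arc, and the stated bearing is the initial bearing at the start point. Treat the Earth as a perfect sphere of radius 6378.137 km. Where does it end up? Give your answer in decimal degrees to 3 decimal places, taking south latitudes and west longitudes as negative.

latitude 47.289°, longitude -11.044°

Central angle δ = d/R = 0.809453 rad.
With φ₁ = 25.934° = 0.452634 rad and θ = 311.7° = 5.440191 rad:
Applying the spherical law of cosines for sides, sin φ₂ = sin φ₁ cos δ + cos φ₁ sin δ cos θ = 0.734788, so φ₂ = 47.289°.
For the longitude increment, Δλ = atan2( sin θ sin δ cos φ₁, cos δ − sin φ₁ sin φ₂ ) = atan2(-0.486070, 0.368546) = -52.830°.
λ₂ = λ₁ + Δλ = -11.044°.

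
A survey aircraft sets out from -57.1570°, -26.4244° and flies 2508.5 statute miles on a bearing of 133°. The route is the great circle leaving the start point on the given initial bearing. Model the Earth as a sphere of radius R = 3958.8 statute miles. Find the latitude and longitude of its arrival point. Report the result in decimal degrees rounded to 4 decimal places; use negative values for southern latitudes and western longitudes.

latitude -63.6449°, longitude 50.8496°

Central angle δ = d/R = 0.633652 rad.
Start latitude φ₁ = -0.997578 rad; initial bearing θ = 2.321288 rad.
Destination latitude: φ₂ = arcsin( sin φ₁ cos δ + cos φ₁ sin δ cos θ ) = arcsin(-0.896060) = -63.6449°.
Then Δλ = atan2(0.234848, 0.053038) = 1.348685 rad, from sin θ sin δ cos φ₁ over cos δ − sin φ₁ sin φ₂.
λ₂ = -26.4244° + 77.2740° = 50.8496°.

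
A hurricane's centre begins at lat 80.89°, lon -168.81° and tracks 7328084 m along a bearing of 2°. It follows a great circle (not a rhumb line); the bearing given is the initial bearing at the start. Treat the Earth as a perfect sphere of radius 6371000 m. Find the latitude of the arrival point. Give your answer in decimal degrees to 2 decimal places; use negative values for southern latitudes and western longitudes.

Angular distance δ = d/R = 7328084 / 6371000 = 1.150225 rad.
With φ₁ = 80.89° = 1.411797 rad and θ = 2° = 0.034907 rad:
Applying the spherical law of cosines for sides, sin φ₂ = sin φ₁ cos δ + cos φ₁ sin δ cos θ = 0.547577, so φ₂ = 33.20°.
Then Δλ = atan2(0.005044, -0.132388) = 3.103510 rad, from sin θ sin δ cos φ₁ over cos δ − sin φ₁ sin φ₂.
Hence λ₂ = -168.81° + 177.82° = 9.01°.

latitude 33.20°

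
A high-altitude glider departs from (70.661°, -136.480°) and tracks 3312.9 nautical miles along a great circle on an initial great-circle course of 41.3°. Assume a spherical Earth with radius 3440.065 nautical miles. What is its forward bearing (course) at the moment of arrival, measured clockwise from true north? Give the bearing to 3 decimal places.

final bearing 160.938°

Central angle δ = d/R = 0.963034 rad.
With φ₁ = 70.661° = 1.233267 rad and θ = 41.3° = 0.720821 rad:
sin φ₂ = sin φ₁ cos δ + cos φ₁ sin δ cos θ = (0.943576)(0.571032) + (0.331157)(0.820928)(0.751264) = 0.743047
φ₂ = asin(0.743047) = 0.837612 rad = 47.992°.
Δλ = atan2( sin θ sin δ cos φ₁ , cos δ − sin φ₁ sin φ₂ ) = atan2(0.179425, -0.130090) = 2.198127 rad = 125.943°.
λ₂ = λ₁ + Δλ = -10.537°.
The forward bearing on arrival equals the back-azimuth from the destination plus 180°.
Back-azimuth from P₂ (47.992°, -10.537°) to P₁ (70.661°, -136.480°), with Δλ' = λ₁ − λ₂ = -125.943°: atan2( sin Δλ' cos φ₁ , cos φ₂ sin φ₁ − sin φ₂ cos φ₁ cos Δλ' ) = 340.938°.
Final bearing = (340.938° + 180°) mod 360° = 160.938°.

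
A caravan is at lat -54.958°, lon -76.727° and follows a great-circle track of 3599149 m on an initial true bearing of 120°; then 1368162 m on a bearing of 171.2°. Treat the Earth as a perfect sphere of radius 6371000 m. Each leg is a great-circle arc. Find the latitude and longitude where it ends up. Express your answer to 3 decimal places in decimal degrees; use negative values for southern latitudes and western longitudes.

Apply the spherical direct solution leg by leg, carrying full precision between legs.
Leg 1: from (-54.958°, -76.727°), δ = 3599149/6371000 = 0.564927 rad, θ = 120° → φ = -57.695°, λ = -16.554°.
Leg 2: from (-57.695°, -16.554°), δ = 1368162/6371000 = 0.214748 rad, θ = 171.2° → φ = -69.776°, λ = -11.142°.

latitude -69.776°, longitude -11.142°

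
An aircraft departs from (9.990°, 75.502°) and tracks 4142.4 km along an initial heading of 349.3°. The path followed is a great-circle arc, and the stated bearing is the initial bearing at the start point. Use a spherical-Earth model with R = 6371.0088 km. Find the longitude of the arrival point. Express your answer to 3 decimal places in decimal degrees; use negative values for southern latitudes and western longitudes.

Angular distance δ = d/R = 4142.4 / 6371.0088 = 0.650195 rad.
With φ₁ = 9.990° = 0.174358 rad and θ = 349.3° = 6.096435 rad:
sin φ₂ = sin φ₁ cos δ + cos φ₁ sin δ cos θ = (0.173476)(0.795966) + (0.984838)(0.605342)(0.982613) = 0.723879
φ₂ = asin(0.723879) = 0.809409 rad = 46.376°.
Δλ = atan2( sin θ sin δ cos φ₁ , cos δ − sin φ₁ sin φ₂ ) = atan2(-0.110688, 0.670390) = -0.163633 rad = -9.375°.
λ₂ = 75.502° + -9.375° = 66.127°.

longitude 66.127°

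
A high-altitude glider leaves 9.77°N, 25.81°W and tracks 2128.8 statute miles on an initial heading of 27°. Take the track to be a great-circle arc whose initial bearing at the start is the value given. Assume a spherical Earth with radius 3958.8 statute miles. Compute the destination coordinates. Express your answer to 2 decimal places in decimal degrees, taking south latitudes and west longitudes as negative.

latitude 36.55°, longitude -8.99°

Central angle δ = d/R = 0.537739 rad.
Start latitude φ₁ = 0.170519 rad; initial bearing θ = 0.471239 rad.
Applying the spherical law of cosines for sides, sin φ₂ = sin φ₁ cos δ + cos φ₁ sin δ cos θ = 0.595495, so φ₂ = 36.55°.
Δλ = atan2( sin θ sin δ cos φ₁ , cos δ − sin φ₁ sin φ₂ ) = atan2(0.229159, 0.757817) = 0.293651 rad = 16.82°.
λ₂ = -25.81° + 16.82° = -8.99°.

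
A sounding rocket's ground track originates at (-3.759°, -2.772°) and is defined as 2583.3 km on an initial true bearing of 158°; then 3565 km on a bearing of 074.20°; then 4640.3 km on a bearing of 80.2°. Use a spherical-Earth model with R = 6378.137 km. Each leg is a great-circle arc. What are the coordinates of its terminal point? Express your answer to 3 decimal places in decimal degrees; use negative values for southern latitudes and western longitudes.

latitude -3.508°, longitude 79.267°

Apply the spherical direct solution leg by leg, carrying full precision between legs.
Leg 1: from (-3.759°, -2.772°), δ = 2583.3/6378.137 = 0.405024 rad, θ = 158° → φ = -25.139°, λ = 6.612°.
Leg 2: from (-25.139°, 6.612°), δ = 3565/6378.137 = 0.558941 rad, θ = 74.2° → φ = -13.265°, λ = 38.229°.
Leg 3: from (-13.265°, 38.229°), δ = 4640.3/6378.137 = 0.727532 rad, θ = 80.2° → φ = -3.508°, λ = 79.267°.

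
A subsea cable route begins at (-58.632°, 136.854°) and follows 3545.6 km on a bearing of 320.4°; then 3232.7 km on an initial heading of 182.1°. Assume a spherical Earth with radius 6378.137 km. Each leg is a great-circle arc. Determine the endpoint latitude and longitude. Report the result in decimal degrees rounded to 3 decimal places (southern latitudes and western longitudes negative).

Apply the spherical direct solution leg by leg, carrying full precision between legs.
Leg 1: from (-58.632°, 136.854°), δ = 3545.6/6378.137 = 0.555899 rad, θ = 320.4° → φ = -30.906°, λ = 113.773°.
Leg 2: from (-30.906°, 113.773°), δ = 3232.7/6378.137 = 0.506841 rad, θ = 182.1° → φ = -59.913°, λ = 111.739°.

latitude -59.913°, longitude 111.739°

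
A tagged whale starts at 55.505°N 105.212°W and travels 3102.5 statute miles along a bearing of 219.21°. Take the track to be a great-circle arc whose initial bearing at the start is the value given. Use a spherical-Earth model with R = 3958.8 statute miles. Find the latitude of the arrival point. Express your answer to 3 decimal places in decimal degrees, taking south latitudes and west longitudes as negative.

Central angle δ = d/R = 0.783697 rad.
With φ₁ = 55.505° = 0.968745 rad and θ = 219.21° = 3.825936 rad:
Applying the spherical law of cosines for sides, sin φ₂ = sin φ₁ cos δ + cos φ₁ sin δ cos θ = 0.274010, so φ₂ = 15.903°.
For the longitude increment, Δλ = atan2( sin θ sin δ cos φ₁, cos δ − sin φ₁ sin φ₂ ) = atan2(-0.252725, 0.482476) = -27.646°.
Hence λ₂ = -105.212° + -27.646° = -132.858°.

latitude 15.903°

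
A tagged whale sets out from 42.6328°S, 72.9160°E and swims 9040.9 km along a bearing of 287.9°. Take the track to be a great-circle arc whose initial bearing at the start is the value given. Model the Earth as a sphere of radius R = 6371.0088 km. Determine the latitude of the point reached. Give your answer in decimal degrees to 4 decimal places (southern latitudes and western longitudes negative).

Angular distance δ = d/R = 9040.9 / 6371.0088 = 1.419069 rad.
Converting: φ₁ = -0.744083 rad, θ = 5.024803 rad.
Applying the spherical law of cosines for sides, sin φ₂ = sin φ₁ cos δ + cos φ₁ sin δ cos θ = 0.121157, so φ₂ = 6.9589°.
For the longitude increment, Δλ = atan2( sin θ sin δ cos φ₁, cos δ − sin φ₁ sin φ₂ ) = atan2(-0.692054, 0.233205) = -71.3775°.
λ₂ = 72.9160° + -71.3775° = 1.5385°.

latitude 6.9589°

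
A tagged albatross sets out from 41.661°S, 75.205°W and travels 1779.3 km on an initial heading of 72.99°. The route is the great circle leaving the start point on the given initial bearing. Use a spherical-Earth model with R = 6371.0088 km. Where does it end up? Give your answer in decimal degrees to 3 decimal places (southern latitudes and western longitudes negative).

Angular distance δ = d/R = 1779.3 / 6371.0088 = 0.279281 rad.
With φ₁ = -41.661° = -0.727122 rad and θ = 72.99° = 1.273916 rad:
sin φ₂ = sin φ₁ cos δ + cos φ₁ sin δ cos θ = (-0.664722)(0.961254) + (0.747091)(0.275664)(0.292539) = -0.578719
φ₂ = asin(-0.578719) = -0.617158 rad = -35.361°.
Δλ = atan2( sin θ sin δ cos φ₁ , cos δ − sin φ₁ sin φ₂ ) = atan2(0.196937, 0.576566) = 0.329144 rad = 18.859°.
Hence λ₂ = -75.205° + 18.859° = -56.346°.

latitude -35.361°, longitude -56.346°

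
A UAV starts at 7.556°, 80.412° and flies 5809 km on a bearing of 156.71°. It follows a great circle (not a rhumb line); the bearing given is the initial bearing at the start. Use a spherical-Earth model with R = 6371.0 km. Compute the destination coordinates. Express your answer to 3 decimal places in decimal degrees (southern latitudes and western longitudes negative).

δ = 5809/6371 = 0.911788 rad (52.2416°).
With φ₁ = 7.556° = 0.131877 rad and θ = 156.71° = 2.735105 rad:
Destination latitude: φ₂ = arcsin( sin φ₁ cos δ + cos φ₁ sin δ cos θ ) = arcsin(-0.639354) = -39.744°.
Δλ = atan2( sin θ sin δ cos φ₁ , cos δ − sin φ₁ sin φ₂ ) = atan2(0.309877, 0.696405) = 0.418660 rad = 23.987°.
λ₂ = λ₁ + Δλ = 104.399°.

latitude -39.744°, longitude 104.399°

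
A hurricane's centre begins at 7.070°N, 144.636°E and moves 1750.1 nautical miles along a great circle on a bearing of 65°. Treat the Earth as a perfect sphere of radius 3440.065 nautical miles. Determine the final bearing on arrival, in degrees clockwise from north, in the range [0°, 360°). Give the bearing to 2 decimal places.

final bearing 71.19°

δ = 1750.1/3440.065 = 0.508740 rad (29.1487°).
Start latitude φ₁ = 0.123395 rad; initial bearing θ = 1.134464 rad.
Destination latitude: φ₂ = arcsin( sin φ₁ cos δ + cos φ₁ sin δ cos θ ) = arcsin(0.311777) = 18.166°.
For the longitude increment, Δλ = atan2( sin θ sin δ cos φ₁, cos δ − sin φ₁ sin φ₂ ) = atan2(0.438086, 0.834985) = 27.684°.
λ₂ = λ₁ + Δλ = 172.320°.
The forward bearing on arrival equals the back-azimuth from the destination plus 180°.
Back-azimuth from P₂ (18.17°, 172.32°) to P₁ (7.07°, 144.64°), with Δλ' = λ₁ − λ₂ = -27.68°: atan2( sin Δλ' cos φ₁ , cos φ₂ sin φ₁ − sin φ₂ cos φ₁ cos Δλ' ) = 251.19°.
Final bearing = (251.19° + 180°) mod 360° = 71.19°.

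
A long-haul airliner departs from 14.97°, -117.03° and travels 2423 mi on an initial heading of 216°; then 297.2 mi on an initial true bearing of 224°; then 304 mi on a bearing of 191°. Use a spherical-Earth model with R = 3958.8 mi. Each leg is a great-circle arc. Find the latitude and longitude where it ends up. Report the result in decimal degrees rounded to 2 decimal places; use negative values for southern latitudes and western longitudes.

Apply the spherical direct solution leg by leg, carrying full precision between legs.
Leg 1: from (14.97°, -117.03°), δ = 2423/3958.8 = 0.612054 rad, θ = 216° → φ = -13.75°, λ = -137.37°.
Leg 2: from (-13.75°, -137.37°), δ = 297.2/3958.8 = 0.075073 rad, θ = 224° → φ = -16.82°, λ = -140.50°.
Leg 3: from (-16.82°, -140.50°), δ = 304/3958.8 = 0.076791 rad, θ = 191° → φ = -21.14°, λ = -141.39°.

latitude -21.14°, longitude -141.39°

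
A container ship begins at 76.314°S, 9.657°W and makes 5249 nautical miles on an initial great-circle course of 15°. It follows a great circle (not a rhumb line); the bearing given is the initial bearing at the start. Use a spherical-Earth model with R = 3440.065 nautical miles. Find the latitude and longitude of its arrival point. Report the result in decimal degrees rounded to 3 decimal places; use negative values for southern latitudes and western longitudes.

latitude 10.640°, longitude 5.596°

The arc subtends δ = 5249/3440.065 = 1.525843 rad at the centre.
Converting: φ₁ = -1.331931 rad, θ = 0.261799 rad.
sin φ₂ = sin φ₁ cos δ + cos φ₁ sin δ cos θ = (-0.971607)(0.044938) + (0.236601)(0.998990)(0.965926) = 0.184646
φ₂ = asin(0.184646) = 0.185712 rad = 10.640°.
Δλ = atan2( sin θ sin δ cos φ₁ , cos δ − sin φ₁ sin φ₂ ) = atan2(0.061175, 0.224341) = 0.266215 rad = 15.253°.
λ₂ = -9.657° + 15.253° = 5.596°.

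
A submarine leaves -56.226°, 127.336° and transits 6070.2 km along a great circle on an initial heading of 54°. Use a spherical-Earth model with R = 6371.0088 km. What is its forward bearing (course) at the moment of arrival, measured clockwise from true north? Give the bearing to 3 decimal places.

final bearing 27.423°

Central angle δ = d/R = 0.952785 rad.
Start latitude φ₁ = -0.981329 rad; initial bearing θ = 0.942478 rad.
Applying the spherical law of cosines for sides, sin φ₂ = sin φ₁ cos δ + cos φ₁ sin δ cos θ = -0.215311, so φ₂ = -12.434°.
For the longitude increment, Δλ = atan2( sin θ sin δ cos φ₁, cos δ − sin φ₁ sin φ₂ ) = atan2(0.366559, 0.400441) = 42.471°.
λ₂ = 127.336° + 42.471° = 169.807°.
The forward bearing on arrival equals the back-azimuth from the destination plus 180°.
Back-azimuth from P₂ (-12.434°, 169.807°) to P₁ (-56.226°, 127.336°), with Δλ' = λ₁ − λ₂ = -42.471°: atan2( sin Δλ' cos φ₁ , cos φ₂ sin φ₁ − sin φ₂ cos φ₁ cos Δλ' ) = 207.423°.
Final bearing = (207.423° + 180°) mod 360° = 27.423°.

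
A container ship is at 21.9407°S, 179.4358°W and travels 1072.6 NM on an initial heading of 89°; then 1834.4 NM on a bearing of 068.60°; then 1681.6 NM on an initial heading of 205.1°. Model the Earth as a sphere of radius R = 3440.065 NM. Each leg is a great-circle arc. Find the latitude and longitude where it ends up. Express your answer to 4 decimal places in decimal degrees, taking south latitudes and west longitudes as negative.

Apply the spherical direct solution leg by leg, carrying full precision between legs.
Leg 1: from (-21.9407°, -179.4358°), δ = 1072.6/3440.065 = 0.311796 rad, θ = 89° → φ = -20.5280°, λ = -160.3175°.
Leg 2: from (-20.5280°, -160.3175°), δ = 1834.4/3440.065 = 0.533246 rad, θ = 68.6° → φ = -7.3701°, λ = -131.8130°.
Leg 3: from (-7.3701°, -131.8130°), δ = 1681.6/3440.065 = 0.488828 rad, θ = 205.1° → φ = -32.3432°, λ = -145.4506°.

latitude -32.3432°, longitude -145.4506°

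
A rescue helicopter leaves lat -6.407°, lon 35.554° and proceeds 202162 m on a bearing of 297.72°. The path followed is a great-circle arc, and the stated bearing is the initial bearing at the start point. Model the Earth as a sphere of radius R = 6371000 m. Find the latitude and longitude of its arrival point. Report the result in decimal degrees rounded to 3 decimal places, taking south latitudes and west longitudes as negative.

δ = 202162/6371000 = 0.031732 rad (1.8181°).
Start latitude φ₁ = -0.111823 rad; initial bearing θ = 5.196194 rad.
Applying the spherical law of cosines for sides, sin φ₂ = sin φ₁ cos δ + cos φ₁ sin δ cos θ = -0.096869, so φ₂ = -5.559°.
Then Δλ = atan2(-0.027910, 0.988687) = -0.028222 rad, from sin θ sin δ cos φ₁ over cos δ − sin φ₁ sin φ₂.
Hence λ₂ = 35.554° + -1.617° = 33.937°.

latitude -5.559°, longitude 33.937°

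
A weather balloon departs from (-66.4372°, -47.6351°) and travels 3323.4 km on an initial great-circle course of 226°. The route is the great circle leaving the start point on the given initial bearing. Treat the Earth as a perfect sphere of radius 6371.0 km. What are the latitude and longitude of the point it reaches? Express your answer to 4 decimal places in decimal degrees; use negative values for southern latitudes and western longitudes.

Central angle δ = d/R = 0.521645 rad.
With φ₁ = -66.4372° = -1.159548 rad and θ = 226° = 3.944444 rad:
Destination latitude: φ₂ = arcsin( sin φ₁ cos δ + cos φ₁ sin δ cos θ ) = arcsin(-0.933088) = -68.9215°.
For the longitude increment, Δλ = atan2( sin θ sin δ cos φ₁, cos δ − sin φ₁ sin φ₂ ) = atan2(-0.143293, 0.011711) = -85.3278°.
λ₂ = λ₁ + Δλ = -132.9629°.

latitude -68.9215°, longitude -132.9629°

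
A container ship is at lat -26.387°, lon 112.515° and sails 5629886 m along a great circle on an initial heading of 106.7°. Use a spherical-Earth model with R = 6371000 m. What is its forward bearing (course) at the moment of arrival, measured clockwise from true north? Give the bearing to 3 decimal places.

final bearing 78.133°

δ = 5629886/6371000 = 0.883674 rad (50.6308°).
Converting: φ₁ = -0.460540 rad, θ = 1.862266 rad.
Applying the spherical law of cosines for sides, sin φ₂ = sin φ₁ cos δ + cos φ₁ sin δ cos θ = -0.480916, so φ₂ = -28.745°.
Δλ = atan2( sin θ sin δ cos φ₁ , cos δ − sin φ₁ sin φ₂ ) = atan2(0.663321, 0.420581) = 1.005713 rad = 57.623°.
λ₂ = λ₁ + Δλ = 170.138°.
The forward bearing on arrival equals the back-azimuth from the destination plus 180°.
Back-azimuth from P₂ (-28.745°, 170.138°) to P₁ (-26.387°, 112.515°), with Δλ' = λ₁ − λ₂ = -57.623°: atan2( sin Δλ' cos φ₁ , cos φ₂ sin φ₁ − sin φ₂ cos φ₁ cos Δλ' ) = 258.133°.
Final bearing = (258.133° + 180°) mod 360° = 78.133°.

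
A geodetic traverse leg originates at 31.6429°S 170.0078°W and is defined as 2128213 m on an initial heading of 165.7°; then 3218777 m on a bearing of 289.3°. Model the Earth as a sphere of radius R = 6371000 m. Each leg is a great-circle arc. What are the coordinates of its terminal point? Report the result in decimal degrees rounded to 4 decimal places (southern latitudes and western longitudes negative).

Apply the spherical direct solution leg by leg, carrying full precision between legs.
Leg 1: from (-31.6429°, -170.0078°), δ = 2128213/6371000 = 0.334047 rad, θ = 165.7° → φ = -50.0051°, λ = -162.7692°.
Leg 2: from (-50.0051°, -162.7692°), δ = 3218777/6371000 = 0.505223 rad, θ = 289.3° → φ = -34.5812°, λ = 163.5319°.

latitude -34.5812°, longitude 163.5319°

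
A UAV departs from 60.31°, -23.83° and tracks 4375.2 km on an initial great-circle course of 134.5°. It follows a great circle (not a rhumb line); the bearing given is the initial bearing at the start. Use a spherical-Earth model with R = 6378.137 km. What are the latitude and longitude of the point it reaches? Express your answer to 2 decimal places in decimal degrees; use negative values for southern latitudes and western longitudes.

Central angle δ = d/R = 0.685968 rad.
Start latitude φ₁ = 1.052608 rad; initial bearing θ = 2.347468 rad.
sin φ₂ = sin φ₁ cos δ + cos φ₁ sin δ cos θ = (0.868718)(0.773806) + (0.495307)(0.633423)(-0.700909) = 0.452317
φ₂ = asin(0.452317) = 0.469361 rad = 26.89°.
Then Δλ = atan2(0.223774, 0.380870) = 0.531203 rad, from sin θ sin δ cos φ₁ over cos δ − sin φ₁ sin φ₂.
λ₂ = -23.83° + 30.44° = 6.61°.

latitude 26.89°, longitude 6.61°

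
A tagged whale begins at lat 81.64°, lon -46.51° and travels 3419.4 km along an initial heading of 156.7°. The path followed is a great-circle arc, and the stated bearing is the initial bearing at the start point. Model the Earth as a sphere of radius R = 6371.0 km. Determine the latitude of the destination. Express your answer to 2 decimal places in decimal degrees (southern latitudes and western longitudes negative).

latitude 51.44°

Angular distance δ = d/R = 3419.4 / 6371 = 0.536713 rad.
Start latitude φ₁ = 1.424887 rad; initial bearing θ = 2.734931 rad.
Applying the spherical law of cosines for sides, sin φ₂ = sin φ₁ cos δ + cos φ₁ sin δ cos θ = 0.781984, so φ₂ = 51.44°.
For the longitude increment, Δλ = atan2( sin θ sin δ cos φ₁, cos δ − sin φ₁ sin φ₂ ) = atan2(0.029405, 0.085720) = 18.93°.
λ₂ = -46.51° + 18.93° = -27.58°.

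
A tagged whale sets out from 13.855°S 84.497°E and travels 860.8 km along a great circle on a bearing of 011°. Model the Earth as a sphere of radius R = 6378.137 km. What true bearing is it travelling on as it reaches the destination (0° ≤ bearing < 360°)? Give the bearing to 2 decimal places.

final bearing 10.74°

Central angle δ = d/R = 0.134961 rad.
Converting: φ₁ = -0.241815 rad, θ = 0.191986 rad.
Destination latitude: φ₂ = arcsin( sin φ₁ cos δ + cos φ₁ sin δ cos θ ) = arcsin(-0.109051) = -6.261°.
Then Δλ = atan2(0.024927, 0.964793) = 0.025831 rad, from sin θ sin δ cos φ₁ over cos δ − sin φ₁ sin φ₂.
Hence λ₂ = 84.497° + 1.480° = 85.977°.
The forward bearing on arrival equals the back-azimuth from the destination plus 180°.
Back-azimuth from P₂ (-6.26°, 85.98°) to P₁ (-13.86°, 84.50°), with Δλ' = λ₁ − λ₂ = -1.48°: atan2( sin Δλ' cos φ₁ , cos φ₂ sin φ₁ − sin φ₂ cos φ₁ cos Δλ' ) = 190.74°.
Final bearing = (190.74° + 180°) mod 360° = 10.74°.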